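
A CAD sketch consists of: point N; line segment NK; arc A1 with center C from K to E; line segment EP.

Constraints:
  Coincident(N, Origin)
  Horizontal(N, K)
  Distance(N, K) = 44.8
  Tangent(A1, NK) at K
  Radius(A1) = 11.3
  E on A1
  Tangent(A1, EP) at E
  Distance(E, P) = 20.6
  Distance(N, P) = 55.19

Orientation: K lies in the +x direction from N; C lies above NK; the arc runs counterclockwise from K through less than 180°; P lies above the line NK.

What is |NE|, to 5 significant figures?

56.995

Checks: |CE| = 11.30 ✓; ∠(CE, EP) = 90.00° ✓; |EP| = 20.60 ✓; |NP| = 55.19 ✓.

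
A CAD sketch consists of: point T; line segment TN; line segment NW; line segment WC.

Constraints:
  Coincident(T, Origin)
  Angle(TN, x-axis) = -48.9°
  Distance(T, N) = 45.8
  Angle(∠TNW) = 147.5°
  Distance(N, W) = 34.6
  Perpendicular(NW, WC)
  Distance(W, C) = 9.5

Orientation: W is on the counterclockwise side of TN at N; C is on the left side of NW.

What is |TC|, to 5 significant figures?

74.770

∠TNW = 147.5°, so NW runs at -48.9° + (180° − 147.5°) = -16.400° from the x-axis; with |NW| = 34.6, W = N + 34.6·(cos -16.400°, sin -16.400°) = (63.300, -44.282). The perpendicularity gives WC at right angles to NW; with |WC| = 9.5 on the left of NW, C = W + 9.5·(0.28234, 0.95931) = (65.982, -35.169). Then |TC| = |C − T| = 74.770.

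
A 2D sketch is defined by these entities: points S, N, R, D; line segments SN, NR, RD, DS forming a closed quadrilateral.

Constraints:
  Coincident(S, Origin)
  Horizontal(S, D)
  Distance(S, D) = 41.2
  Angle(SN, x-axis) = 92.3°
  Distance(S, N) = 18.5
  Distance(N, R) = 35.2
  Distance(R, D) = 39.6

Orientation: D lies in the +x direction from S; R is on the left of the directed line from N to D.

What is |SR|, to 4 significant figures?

47.38

S is at the origin; SD is horizontal with |SD| = 41.2 and D in +x, so D = (41.2, 0). SN runs at 92.3° with |SN| = 18.5, so N = (-0.7424, 18.49). R is determined by |NR| = 35.2 and |RD| = 39.6 together: it lies at the intersection of circle(N, 35.2) and circle(D, 39.6). With |ND| = 45.84, the foot of the radical line on ND is 19.33 from N and the perpendicular offset is √(35.2² − 19.33²) = 29.42. Taking the left-of-ND solution: R = (28.81, 37.61).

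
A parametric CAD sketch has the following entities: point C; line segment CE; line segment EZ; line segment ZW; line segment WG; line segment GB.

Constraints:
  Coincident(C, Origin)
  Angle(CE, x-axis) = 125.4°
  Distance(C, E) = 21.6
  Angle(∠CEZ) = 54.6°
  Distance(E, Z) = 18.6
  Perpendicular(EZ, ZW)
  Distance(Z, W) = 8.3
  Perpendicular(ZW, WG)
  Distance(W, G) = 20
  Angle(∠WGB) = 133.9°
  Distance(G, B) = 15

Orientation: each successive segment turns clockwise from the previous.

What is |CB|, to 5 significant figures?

31.556

C is at the origin; CE runs at 125.4° with length 21.6, so E = (-12.512, 17.607). ∠CEZ = 54.6° gives EZ at 0.0000° from the x-axis; with |EZ| = 18.6, Z = (6.0875, 17.607). The perpendicularity gives ZW at right angles to EZ, so ZW runs at -90.000°; with |ZW| = 8.3, W = (6.0875, 9.3068). ZW ⟂ WG, so WG runs at -180.00°; with |WG| = 20.0, G = (-13.912, 9.3068). ∠WGB = 133.9° gives GB at 133.90° from the x-axis; with |GB| = 15.0, B = (-24.314, 20.115). Then |CB| = |B − C| = 31.556.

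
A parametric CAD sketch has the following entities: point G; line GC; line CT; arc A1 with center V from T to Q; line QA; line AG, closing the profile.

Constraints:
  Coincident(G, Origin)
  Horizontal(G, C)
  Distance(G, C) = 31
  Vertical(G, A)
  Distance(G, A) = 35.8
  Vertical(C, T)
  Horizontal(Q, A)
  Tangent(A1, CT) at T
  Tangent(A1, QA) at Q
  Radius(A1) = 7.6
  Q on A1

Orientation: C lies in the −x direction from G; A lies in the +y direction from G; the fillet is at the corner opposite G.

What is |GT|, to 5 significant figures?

41.908

G is at the origin; G and C share the same y with |GC| = 31.0 and C on the −x side, so C = (-31.000, 0.0000). GA is vertical with |GA| = 35.8 and A on the +y side, so A = (0.0000, 35.800). The virtual corner opposite G is at (-31.000, 35.800). The tangent condition forces VT to be normal to CT and A1 meets QA tangentially, so VQ is at right angles to QA, with radius 7.6, so the center V sits 7.6 in from both sides at V = (-23.400, 28.200). That places the tangent points at T = (-31.000, 28.200) on CT and Q = (-23.400, 35.800) on QA. Then |GT| = |T − G| = 41.908.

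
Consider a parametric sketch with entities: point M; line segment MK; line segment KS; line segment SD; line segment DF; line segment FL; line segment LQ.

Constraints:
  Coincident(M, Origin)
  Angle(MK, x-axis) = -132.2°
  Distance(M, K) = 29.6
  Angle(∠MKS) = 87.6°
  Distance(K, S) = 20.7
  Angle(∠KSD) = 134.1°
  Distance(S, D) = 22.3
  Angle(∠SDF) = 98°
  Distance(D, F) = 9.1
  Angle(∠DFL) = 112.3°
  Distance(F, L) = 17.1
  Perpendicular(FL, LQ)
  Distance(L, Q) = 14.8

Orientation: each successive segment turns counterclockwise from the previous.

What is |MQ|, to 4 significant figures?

30.37

M is at the origin; MK runs at -132.2° with length 29.6, so K = (-19.88, -21.93). ∠MKS = 87.6° gives KS at -39.80° from the x-axis; with |KS| = 20.7, S = (-3.979, -35.18). ∠KSD = 134.1° gives SD at 6.100° from the x-axis; with |SD| = 22.3, D = (18.19, -32.81). ∠SDF = 98.0° gives DF at 88.10° from the x-axis; with |DF| = 9.1, F = (18.50, -23.71). ∠DFL = 112.3° gives FL at 155.8° from the x-axis; with |FL| = 17.1, L = (2.899, -16.70). The perpendicularity gives LQ at right angles to FL, so LQ runs at -114.2°; with |LQ| = 14.8, Q = (-3.168, -30.20). Then |MQ| = |Q − M| = 30.37.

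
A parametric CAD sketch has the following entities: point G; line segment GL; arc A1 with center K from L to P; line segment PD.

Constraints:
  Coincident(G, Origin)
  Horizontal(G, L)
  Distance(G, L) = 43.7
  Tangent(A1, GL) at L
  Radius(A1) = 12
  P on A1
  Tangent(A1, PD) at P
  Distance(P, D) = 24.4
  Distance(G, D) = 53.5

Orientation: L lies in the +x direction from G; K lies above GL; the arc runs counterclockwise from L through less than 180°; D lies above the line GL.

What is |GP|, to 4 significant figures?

56.45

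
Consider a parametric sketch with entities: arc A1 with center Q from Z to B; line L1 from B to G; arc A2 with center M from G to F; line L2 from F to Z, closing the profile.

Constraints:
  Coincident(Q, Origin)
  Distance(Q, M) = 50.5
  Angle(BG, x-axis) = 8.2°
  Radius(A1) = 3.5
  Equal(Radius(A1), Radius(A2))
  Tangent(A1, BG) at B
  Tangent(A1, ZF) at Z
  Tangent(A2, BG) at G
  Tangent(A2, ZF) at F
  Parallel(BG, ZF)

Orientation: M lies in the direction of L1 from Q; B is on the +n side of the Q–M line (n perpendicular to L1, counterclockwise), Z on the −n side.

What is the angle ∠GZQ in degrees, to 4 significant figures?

82.11°

The slot axis is L1's direction at 8.2°, so u = (cos 8.2°, sin 8.2°) = (0.9898, 0.1426) and n = (−sin 8.2°, cos 8.2°) = (-0.1426, 0.9898). Q is at the origin and M lies 50.5 along u from Q, so M = 50.5·u = (49.98, 7.203). Tangency of A1 to both parallel lines with radius 3.5 puts B and Z at Q ± 3.5·n: B = (-0.4992, 3.464), Z = (0.4992, -3.464). Equal radii place G and F the same way about M: G = M + 3.5·n = (49.48, 10.67), F = M − 3.5·n = (50.48, 3.739). Then cos ∠GZQ = ZG·ZQ / (|ZG||ZQ|), giving 82.11°.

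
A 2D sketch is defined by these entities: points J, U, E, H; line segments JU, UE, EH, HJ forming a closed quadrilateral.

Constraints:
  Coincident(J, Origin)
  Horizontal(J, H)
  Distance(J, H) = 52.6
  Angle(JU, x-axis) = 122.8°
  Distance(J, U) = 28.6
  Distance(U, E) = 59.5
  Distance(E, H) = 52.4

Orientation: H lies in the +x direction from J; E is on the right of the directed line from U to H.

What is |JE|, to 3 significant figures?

31.4

Checks: |UE| = 59.50 ✓; |EH| = 52.40 ✓.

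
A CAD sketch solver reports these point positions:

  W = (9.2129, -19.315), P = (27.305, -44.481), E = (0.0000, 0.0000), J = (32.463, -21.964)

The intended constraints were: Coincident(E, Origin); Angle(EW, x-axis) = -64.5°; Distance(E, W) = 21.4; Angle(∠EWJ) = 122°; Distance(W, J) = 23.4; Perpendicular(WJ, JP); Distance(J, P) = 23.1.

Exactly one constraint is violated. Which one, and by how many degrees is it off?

Perpendicular(WJ, JP) — off by 6.40°.

E = (0.00, 0.00) ✓; EW at -64.50° ✓; |EW| = 21.40 ✓; ∠EWJ = 122.0° ✓; |WJ| = 23.40 ✓; ∠(WJ, JP) = 96.40° ✗; |JP| = 23.10 ✓.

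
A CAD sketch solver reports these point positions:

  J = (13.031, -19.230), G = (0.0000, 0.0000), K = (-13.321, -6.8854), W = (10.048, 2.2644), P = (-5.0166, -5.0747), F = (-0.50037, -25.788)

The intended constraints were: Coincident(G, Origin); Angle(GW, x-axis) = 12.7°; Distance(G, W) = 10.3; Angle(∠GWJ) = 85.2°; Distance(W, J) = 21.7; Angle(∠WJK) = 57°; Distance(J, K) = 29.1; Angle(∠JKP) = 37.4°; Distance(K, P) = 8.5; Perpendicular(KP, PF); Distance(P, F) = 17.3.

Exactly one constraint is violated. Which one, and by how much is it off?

Distance(P, F) = 17.3 — off by 3.90.

G = (0.00, 0.00) ✓; GW at 12.70° ✓; |GW| = 10.30 ✓; ∠GWJ = 85.20° ✓; |WJ| = 21.70 ✓; ∠WJK = 57.00° ✓; |JK| = 29.10 ✓; ∠JKP = 37.40° ✓; |KP| = 8.500 ✓; ∠(KP, PF) = 90.00° ✓; |PF| = 21.20 ✗.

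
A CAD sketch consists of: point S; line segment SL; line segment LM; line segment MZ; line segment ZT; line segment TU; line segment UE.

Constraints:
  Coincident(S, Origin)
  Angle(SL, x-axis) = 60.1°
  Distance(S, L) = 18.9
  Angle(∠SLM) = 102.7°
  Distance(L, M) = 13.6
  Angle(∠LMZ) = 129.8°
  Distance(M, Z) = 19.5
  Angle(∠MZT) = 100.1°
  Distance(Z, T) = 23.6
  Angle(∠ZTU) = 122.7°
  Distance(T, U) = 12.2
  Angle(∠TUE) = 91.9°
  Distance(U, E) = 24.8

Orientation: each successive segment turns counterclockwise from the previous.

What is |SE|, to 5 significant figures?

12.815

S is at the origin; SL runs at 60.1° with length 18.9, so L = (9.4214, 16.384). ∠SLM = 102.7° gives LM at 137.40° from the x-axis; with |LM| = 13.6, M = (-0.58950, 25.590). ∠LMZ = 129.8° gives MZ at -172.40° from the x-axis; with |MZ| = 19.5, Z = (-19.918, 23.011). ∠MZT = 100.1° gives ZT at -92.500° from the x-axis; with |ZT| = 23.6, T = (-20.948, -0.56668). ∠ZTU = 122.7° gives TU at -35.200° from the x-axis; with |TU| = 12.2, U = (-10.978, -7.5992). ∠TUE = 91.9° gives UE at 52.900° from the x-axis; with |UE| = 24.8, E = (3.9811, 12.181). Then |SE| = |E − S| = 12.815.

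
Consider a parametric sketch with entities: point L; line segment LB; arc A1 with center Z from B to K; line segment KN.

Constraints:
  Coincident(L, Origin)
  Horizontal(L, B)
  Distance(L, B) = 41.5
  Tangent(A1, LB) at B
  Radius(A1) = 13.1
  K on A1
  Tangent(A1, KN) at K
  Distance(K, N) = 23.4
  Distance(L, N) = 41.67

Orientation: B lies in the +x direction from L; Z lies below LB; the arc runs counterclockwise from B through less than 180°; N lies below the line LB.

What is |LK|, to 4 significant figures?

30.57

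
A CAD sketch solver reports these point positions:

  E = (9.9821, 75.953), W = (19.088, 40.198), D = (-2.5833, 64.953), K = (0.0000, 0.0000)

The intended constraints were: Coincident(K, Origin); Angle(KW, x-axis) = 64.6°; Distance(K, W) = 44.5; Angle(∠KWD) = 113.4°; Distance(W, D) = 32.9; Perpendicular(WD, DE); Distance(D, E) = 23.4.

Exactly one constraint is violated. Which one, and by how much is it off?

Distance(D, E) = 23.4 — off by 6.70.

K = (0.00, 0.00) ✓; KW at 64.60° ✓; |KW| = 44.50 ✓; ∠KWD = 113.4° ✓; |WD| = 32.90 ✓; ∠(WD, DE) = 90.00° ✓; |DE| = 16.70 ✗.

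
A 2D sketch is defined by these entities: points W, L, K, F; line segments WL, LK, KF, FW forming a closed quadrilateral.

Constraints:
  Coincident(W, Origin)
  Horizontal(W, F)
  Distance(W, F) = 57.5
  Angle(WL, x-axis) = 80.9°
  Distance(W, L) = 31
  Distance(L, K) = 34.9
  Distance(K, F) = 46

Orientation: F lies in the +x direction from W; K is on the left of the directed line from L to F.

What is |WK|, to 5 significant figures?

56.395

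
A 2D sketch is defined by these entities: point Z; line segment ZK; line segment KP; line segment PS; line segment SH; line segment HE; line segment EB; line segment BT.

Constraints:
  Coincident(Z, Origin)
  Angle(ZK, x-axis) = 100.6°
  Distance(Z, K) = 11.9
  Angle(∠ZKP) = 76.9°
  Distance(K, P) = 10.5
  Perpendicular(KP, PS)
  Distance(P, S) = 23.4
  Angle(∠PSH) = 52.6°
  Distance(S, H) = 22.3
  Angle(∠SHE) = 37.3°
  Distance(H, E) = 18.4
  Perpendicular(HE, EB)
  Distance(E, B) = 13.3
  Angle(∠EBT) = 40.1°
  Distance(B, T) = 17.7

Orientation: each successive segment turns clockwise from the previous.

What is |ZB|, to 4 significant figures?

14.36

Z is at the origin; ZK runs at 100.6° with length 11.9, so K = (-2.189, 11.70). ∠ZKP = 76.9° gives KP at -2.500° from the x-axis; with |KP| = 10.5, P = (8.301, 11.24). KP ⟂ PS, so PS runs at -92.50°; with |PS| = 23.4, S = (7.280, -12.14). ∠PSH = 52.6° gives SH at 140.1° from the x-axis; with |SH| = 22.3, H = (-9.827, 2.166). ∠SHE = 37.3° gives HE at -2.600° from the x-axis; with |HE| = 18.4, E = (8.554, 1.331). The perpendicularity gives EB at right angles to HE, so EB runs at -92.60°; with |EB| = 13.3, B = (7.950, -11.96). Then |ZB| = |B − Z| = 14.36.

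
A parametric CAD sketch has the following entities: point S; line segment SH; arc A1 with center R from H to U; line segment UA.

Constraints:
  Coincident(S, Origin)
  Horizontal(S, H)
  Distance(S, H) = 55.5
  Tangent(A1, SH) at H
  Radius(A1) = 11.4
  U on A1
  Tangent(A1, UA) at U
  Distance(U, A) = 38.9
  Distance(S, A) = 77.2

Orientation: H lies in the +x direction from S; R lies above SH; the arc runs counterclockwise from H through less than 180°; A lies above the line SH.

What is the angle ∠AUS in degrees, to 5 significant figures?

88.006°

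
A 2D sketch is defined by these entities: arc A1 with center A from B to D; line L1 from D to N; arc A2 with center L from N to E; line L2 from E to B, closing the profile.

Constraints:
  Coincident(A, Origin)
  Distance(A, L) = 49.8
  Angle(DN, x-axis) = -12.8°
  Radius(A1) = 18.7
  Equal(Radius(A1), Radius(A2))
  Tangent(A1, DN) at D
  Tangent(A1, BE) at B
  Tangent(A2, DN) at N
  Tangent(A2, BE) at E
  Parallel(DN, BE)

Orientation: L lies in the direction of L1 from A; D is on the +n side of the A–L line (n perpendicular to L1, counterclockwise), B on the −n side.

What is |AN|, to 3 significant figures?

53.2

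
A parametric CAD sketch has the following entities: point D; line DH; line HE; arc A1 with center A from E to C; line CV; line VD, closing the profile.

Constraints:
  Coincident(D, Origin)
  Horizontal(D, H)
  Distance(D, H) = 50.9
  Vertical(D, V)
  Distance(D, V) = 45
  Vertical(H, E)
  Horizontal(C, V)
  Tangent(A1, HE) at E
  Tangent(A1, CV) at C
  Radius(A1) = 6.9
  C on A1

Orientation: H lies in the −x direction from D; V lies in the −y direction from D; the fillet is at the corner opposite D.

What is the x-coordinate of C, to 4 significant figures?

-44.00

D is at the origin; DH is horizontal with |DH| = 50.9 and H on the −x side, so H = (-50.90, 0.000). DV is vertical with |DV| = 45.0 and V on the −y side, so V = (0.000, -45.00). The virtual corner opposite D is at (-50.90, -45.00). A1 meets HE tangentially, so AE is at right angles to HE and the tangent condition forces AC to be normal to CV, with radius 6.9, so the center A sits 6.9 in from both sides at A = (-44.00, -38.10). That places the tangent points at E = (-50.90, -38.10) on HE and C = (-44.00, -45.00) on CV. So C.x = -44.00.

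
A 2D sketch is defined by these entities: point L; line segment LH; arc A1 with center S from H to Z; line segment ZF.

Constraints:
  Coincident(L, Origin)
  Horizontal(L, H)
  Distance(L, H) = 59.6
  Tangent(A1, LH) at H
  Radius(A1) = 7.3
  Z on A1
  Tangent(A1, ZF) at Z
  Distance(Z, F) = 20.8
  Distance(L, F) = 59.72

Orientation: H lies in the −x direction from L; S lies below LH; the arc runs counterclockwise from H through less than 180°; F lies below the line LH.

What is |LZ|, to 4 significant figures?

66.42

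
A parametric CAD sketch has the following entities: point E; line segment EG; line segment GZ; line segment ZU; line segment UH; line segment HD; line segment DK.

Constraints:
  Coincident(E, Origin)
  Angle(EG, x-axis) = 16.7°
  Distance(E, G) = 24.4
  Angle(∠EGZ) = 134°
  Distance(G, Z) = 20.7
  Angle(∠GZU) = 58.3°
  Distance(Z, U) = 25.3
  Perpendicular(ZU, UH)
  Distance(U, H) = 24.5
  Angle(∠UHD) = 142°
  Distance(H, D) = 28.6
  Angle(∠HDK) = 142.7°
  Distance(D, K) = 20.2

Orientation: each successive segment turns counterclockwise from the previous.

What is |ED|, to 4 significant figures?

36.29

The perpendicularity gives UH at right angles to ZU, so UH runs at -85.60°; with |UH| = 24.5, H = (9.519, -0.9628). ∠UHD = 142.0° gives HD at -47.60° from the x-axis; with |HD| = 28.6, D = (28.80, -22.08). Then |ED| = |D − E| = 36.29.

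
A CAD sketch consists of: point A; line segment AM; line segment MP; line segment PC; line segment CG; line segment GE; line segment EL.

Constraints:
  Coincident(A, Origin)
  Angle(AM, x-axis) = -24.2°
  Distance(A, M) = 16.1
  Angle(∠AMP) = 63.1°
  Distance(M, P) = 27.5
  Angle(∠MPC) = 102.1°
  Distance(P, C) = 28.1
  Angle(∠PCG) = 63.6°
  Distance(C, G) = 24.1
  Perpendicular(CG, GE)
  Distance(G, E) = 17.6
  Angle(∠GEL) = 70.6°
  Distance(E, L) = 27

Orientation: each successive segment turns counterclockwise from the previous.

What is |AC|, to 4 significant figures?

29.22

A is at the origin; AM runs at -24.2° with length 16.1, so M = (14.69, -6.600). ∠AMP = 63.1° gives MP at 92.70° from the x-axis; with |MP| = 27.5, P = (13.39, 20.87). ∠MPC = 102.1° gives PC at 170.6° from the x-axis; with |PC| = 28.1, C = (-14.33, 25.46). Then |AC| = |C − A| = 29.22.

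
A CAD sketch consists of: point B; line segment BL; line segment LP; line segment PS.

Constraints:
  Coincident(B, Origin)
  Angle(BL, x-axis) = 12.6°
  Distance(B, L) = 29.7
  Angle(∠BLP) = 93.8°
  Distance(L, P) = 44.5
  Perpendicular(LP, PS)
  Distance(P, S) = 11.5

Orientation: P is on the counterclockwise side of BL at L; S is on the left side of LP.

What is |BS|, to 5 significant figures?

49.882

∠BLP = 93.8°, so LP runs at 12.6° + (180° − 93.8°) = 98.800° from the x-axis; with |LP| = 44.5, P = L + 44.5·(cos 98.800°, sin 98.800°) = (22.177, 50.455). LP is perpendicular to PS; with |PS| = 11.5 on the left of LP, S = P + 11.5·(-0.98823, -0.15299) = (10.812, 48.696). Then |BS| = |S − B| = 49.882.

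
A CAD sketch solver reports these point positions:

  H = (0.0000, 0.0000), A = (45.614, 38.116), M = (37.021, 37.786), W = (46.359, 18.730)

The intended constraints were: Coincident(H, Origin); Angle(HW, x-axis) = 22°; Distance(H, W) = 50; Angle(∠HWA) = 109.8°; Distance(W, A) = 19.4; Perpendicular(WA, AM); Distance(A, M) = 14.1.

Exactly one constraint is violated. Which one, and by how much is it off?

Distance(A, M) = 14.1 — off by 5.50.

H = (0.00, 0.00) ✓; HW at 22.00° ✓; |HW| = 50.00 ✓; ∠HWA = 109.8° ✓; |WA| = 19.40 ✓; ∠(WA, AM) = 90.00° ✓; |AM| = 8.599 ✗.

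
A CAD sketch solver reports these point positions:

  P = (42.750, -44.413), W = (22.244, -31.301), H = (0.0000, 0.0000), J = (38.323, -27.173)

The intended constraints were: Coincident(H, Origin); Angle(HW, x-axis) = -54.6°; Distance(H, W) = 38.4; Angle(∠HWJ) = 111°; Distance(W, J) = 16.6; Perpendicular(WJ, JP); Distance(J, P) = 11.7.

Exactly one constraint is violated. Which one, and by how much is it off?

Distance(J, P) = 11.7 — off by 6.10.

H = (0.00, 0.00) ✓; HW at -54.60° ✓; |HW| = 38.40 ✓; ∠HWJ = 111.0° ✓; |WJ| = 16.60 ✓; ∠(WJ, JP) = 90.00° ✓; |JP| = 17.80 ✗.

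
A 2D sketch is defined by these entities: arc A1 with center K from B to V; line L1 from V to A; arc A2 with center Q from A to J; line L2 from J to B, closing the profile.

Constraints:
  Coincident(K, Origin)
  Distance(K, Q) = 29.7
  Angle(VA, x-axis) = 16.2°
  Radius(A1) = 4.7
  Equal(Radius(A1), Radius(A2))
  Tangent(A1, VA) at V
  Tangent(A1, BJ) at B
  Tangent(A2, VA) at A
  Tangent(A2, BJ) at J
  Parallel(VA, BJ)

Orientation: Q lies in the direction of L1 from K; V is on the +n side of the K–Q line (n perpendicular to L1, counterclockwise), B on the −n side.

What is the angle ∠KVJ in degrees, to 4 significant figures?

72.44°

The slot axis is L1's direction at 16.2°, so u = (cos 16.2°, sin 16.2°) = (0.9603, 0.2790) and n = (−sin 16.2°, cos 16.2°) = (-0.2790, 0.9603). K is at the origin and Q lies 29.7 along u from K, so Q = 29.7·u = (28.52, 8.286). Tangency of A1 to both parallel lines with radius 4.7 puts V and B at K ± 4.7·n: V = (-1.311, 4.513), B = (1.311, -4.513). Equal radii place A and J the same way about Q: A = Q + 4.7·n = (27.21, 12.80), J = Q − 4.7·n = (29.83, 3.773). Then cos ∠KVJ = VK·VJ / (|VK||VJ|), giving 72.44°.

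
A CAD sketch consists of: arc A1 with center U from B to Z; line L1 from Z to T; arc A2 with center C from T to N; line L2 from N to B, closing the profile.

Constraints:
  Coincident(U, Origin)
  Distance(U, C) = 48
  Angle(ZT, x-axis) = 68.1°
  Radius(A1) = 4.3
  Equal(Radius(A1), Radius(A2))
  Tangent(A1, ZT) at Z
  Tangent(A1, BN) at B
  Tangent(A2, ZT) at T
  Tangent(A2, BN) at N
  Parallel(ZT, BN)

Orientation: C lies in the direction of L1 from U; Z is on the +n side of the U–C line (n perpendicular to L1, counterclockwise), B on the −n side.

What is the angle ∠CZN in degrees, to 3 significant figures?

5.04°

The slot axis is L1's direction at 68.1°, so u = (cos 68.1°, sin 68.1°) = (0.373, 0.928) and n = (−sin 68.1°, cos 68.1°) = (-0.928, 0.373). U is at the origin and C lies 48.0 along u from U, so C = 48.0·u = (17.9, 44.5). Tangency of A1 to both parallel lines with radius 4.3 puts Z and B at U ± 4.3·n: Z = (-3.99, 1.60), B = (3.99, -1.60). Equal radii place T and N the same way about C: T = C + 4.3·n = (13.9, 46.1), N = C − 4.3·n = (21.9, 42.9). Then cos ∠CZN = ZC·ZN / (|ZC||ZN|), giving 5.04°.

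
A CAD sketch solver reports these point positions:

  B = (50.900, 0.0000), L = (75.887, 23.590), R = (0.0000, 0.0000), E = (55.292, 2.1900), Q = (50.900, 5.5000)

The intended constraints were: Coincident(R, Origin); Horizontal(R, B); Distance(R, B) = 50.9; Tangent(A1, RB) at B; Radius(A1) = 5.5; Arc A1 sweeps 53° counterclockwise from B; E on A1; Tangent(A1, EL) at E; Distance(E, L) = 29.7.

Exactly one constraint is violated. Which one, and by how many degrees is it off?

Tangent(A1, EL) at E — off by 6.90°.

R = (0.00, 0.00) ✓; R.y = 0.00, B.y = 0.00 ✓; |RB| = 50.90 ✓; ∠(QB, BR) = 90.00° ✓; |QB| = 5.500 ✓; bearing(Q→E) − bearing(Q→B) = 53.00° ✓; |QE| = 5.500 ✓; ∠(QE, EL) = 96.90° ✗; |EL| = 29.70 ✓.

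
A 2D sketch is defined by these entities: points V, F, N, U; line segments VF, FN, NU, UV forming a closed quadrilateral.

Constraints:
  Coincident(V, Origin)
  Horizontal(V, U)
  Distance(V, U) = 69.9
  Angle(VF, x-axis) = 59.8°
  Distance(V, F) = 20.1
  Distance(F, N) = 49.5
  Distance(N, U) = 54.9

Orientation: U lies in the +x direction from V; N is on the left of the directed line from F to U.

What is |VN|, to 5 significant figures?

68.856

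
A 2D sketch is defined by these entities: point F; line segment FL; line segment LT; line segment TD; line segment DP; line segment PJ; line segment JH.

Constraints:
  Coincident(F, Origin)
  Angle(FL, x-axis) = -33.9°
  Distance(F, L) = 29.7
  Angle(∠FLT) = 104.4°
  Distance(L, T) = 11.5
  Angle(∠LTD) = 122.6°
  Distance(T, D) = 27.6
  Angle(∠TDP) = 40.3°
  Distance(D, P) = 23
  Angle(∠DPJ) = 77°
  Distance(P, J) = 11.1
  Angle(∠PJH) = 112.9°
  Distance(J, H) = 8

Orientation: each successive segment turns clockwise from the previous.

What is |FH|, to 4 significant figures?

32.78

F is at the origin; FL runs at -33.9° with length 29.7, so L = (24.65, -16.57). ∠FLT = 104.4° gives LT at -109.5° from the x-axis; with |LT| = 11.5, T = (20.81, -27.41). ∠LTD = 122.6° gives TD at -166.9° from the x-axis; with |TD| = 27.6, D = (-6.069, -33.66). ∠TDP = 40.3° gives DP at 53.40° from the x-axis; with |DP| = 23.0, P = (7.644, -15.20). ∠DPJ = 77.0° gives PJ at -49.60° from the x-axis; with |PJ| = 11.1, J = (14.84, -23.65). ∠PJH = 112.9° gives JH at -116.7° from the x-axis; with |JH| = 8.0, H = (11.24, -30.80). Then |FH| = |H − F| = 32.78.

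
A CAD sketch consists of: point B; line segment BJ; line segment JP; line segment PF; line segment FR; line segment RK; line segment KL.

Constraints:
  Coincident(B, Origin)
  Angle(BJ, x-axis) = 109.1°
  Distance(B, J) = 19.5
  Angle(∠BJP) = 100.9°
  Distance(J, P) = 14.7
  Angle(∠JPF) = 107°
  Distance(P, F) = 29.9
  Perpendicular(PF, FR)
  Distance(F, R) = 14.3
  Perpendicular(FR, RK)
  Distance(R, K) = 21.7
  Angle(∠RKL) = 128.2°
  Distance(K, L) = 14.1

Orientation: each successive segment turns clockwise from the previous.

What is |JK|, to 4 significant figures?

12.50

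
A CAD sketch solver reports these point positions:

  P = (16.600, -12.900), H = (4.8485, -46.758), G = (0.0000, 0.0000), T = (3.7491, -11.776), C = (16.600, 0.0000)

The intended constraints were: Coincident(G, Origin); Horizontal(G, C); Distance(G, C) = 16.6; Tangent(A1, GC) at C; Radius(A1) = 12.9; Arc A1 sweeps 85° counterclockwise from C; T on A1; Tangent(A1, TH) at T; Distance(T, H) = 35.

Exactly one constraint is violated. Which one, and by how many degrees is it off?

Tangent(A1, TH) at T — off by 6.80°.

G = (0.00, 0.00) ✓; G.y = 0.00, C.y = 0.00 ✓; |GC| = 16.60 ✓; ∠(PC, CG) = 90.00° ✓; |PC| = 12.90 ✓; bearing(P→T) − bearing(P→C) = 85.00° ✓; |PT| = 12.90 ✓; ∠(PT, TH) = 83.20° ✗; |TH| = 35.00 ✓.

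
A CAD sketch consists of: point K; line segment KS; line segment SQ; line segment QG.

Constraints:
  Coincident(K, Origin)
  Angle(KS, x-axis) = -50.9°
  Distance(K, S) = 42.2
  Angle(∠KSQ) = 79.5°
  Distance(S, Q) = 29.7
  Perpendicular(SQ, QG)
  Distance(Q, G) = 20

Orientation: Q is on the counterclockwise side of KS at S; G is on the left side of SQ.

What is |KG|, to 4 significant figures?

30.76

K is at the origin; KS runs at -50.9° with length 42.2, so S = 42.2·(cos -50.9°, sin -50.9°) = (26.61, -32.75). ∠KSQ = 79.5°, so SQ runs at -50.9° + (180° − 79.5°) = 49.60° from the x-axis; with |SQ| = 29.7, Q = S + 29.7·(cos 49.60°, sin 49.60°) = (45.86, -10.13). SQ ⟂ QG; with |QG| = 20.0 on the left of SQ, G = Q + 20.0·(-0.7615, 0.6481) = (30.63, 2.831). Then |KG| = |G − K| = 30.76.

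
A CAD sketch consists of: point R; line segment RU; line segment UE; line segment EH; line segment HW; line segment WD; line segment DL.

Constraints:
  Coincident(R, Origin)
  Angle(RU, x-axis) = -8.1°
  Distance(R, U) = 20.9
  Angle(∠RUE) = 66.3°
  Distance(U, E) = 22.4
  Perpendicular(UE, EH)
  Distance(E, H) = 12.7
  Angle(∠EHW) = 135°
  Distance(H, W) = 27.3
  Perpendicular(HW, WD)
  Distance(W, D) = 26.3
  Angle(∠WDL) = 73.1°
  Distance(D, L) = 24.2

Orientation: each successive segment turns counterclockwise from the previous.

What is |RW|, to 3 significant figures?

13.9

UE is perpendicular to EH, so EH runs at -164°; with |EH| = 12.7, H = (2.44, 15.2). ∠EHW = 135.0° gives HW at -119° from the x-axis; with |HW| = 27.3, W = (-11.0, -8.57). Then |RW| = |W − R| = 13.9.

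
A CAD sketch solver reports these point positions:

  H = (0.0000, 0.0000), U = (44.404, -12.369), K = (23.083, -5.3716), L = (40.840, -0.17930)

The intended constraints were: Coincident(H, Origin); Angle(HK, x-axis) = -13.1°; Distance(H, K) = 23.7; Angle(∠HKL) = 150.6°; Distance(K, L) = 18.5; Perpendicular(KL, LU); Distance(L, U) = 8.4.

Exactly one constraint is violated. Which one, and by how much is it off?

Distance(L, U) = 8.4 — off by 4.30.

H = (0.00, 0.00) ✓; HK at -13.10° ✓; |HK| = 23.70 ✓; ∠HKL = 150.6° ✓; |KL| = 18.50 ✓; ∠(KL, LU) = 90.00° ✓; |LU| = 12.70 ✗.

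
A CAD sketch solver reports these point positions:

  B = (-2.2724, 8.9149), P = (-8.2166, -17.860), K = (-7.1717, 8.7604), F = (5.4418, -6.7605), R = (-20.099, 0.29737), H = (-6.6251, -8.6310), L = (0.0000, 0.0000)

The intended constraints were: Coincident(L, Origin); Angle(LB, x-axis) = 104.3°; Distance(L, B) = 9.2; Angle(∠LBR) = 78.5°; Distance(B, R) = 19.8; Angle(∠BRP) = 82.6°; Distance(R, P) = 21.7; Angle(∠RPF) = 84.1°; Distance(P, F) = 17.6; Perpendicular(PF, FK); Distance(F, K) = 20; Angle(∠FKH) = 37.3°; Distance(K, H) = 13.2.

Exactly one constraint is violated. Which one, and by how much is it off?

Distance(K, H) = 13.2 — off by 4.20.

L = (0.00, 0.00) ✓; LB at 104.3° ✓; |LB| = 9.200 ✓; ∠LBR = 78.50° ✓; |BR| = 19.80 ✓; ∠BRP = 82.60° ✓; |RP| = 21.70 ✓; ∠RPF = 84.10° ✓; |PF| = 17.60 ✓; ∠(PF, FK) = 90.00° ✓; |FK| = 20.00 ✓; ∠FKH = 37.30° ✓; |KH| = 17.40 ✗.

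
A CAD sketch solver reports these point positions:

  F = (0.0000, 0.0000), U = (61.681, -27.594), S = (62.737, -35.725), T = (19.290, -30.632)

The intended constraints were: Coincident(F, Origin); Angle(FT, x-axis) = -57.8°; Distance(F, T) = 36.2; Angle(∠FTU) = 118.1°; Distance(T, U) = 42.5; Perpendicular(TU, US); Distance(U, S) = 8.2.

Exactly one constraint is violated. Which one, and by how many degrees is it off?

Perpendicular(TU, US) — off by 3.30°.

F = (0.00, 0.00) ✓; FT at -57.80° ✓; |FT| = 36.20 ✓; ∠FTU = 118.1° ✓; |TU| = 42.50 ✓; ∠(TU, US) = 86.70° ✗; |US| = 8.199 ✓.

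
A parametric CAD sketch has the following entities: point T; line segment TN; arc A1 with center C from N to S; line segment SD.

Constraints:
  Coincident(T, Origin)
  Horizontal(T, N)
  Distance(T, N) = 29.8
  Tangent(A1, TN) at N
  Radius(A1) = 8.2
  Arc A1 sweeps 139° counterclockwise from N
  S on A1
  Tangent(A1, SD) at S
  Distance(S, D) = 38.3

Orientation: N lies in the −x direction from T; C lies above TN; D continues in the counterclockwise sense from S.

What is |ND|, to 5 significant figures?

45.989

On A1, N sits at bearing -90° from C; a 139° counterclockwise sweep puts S at bearing 49°, so S = C + 8.2·(cos 49°, sin 49°) = (-24.420, 14.389). Since A1 is tangent to SD there, CS ⟂ SD, so SD runs along (−sin 49°, cos 49°); with |SD| = 38.3, D = (-53.326, 39.516). Then |ND| = |D − N| = 45.989.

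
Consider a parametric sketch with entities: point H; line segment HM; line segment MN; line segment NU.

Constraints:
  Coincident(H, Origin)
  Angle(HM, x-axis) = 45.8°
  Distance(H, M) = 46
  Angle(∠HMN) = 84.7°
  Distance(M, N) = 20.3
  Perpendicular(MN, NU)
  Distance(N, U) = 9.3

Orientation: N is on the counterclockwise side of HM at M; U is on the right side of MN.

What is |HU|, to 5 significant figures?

57.393

∠HMN = 84.7°, so MN runs at 45.8° + (180° − 84.7°) = 141.10° from the x-axis; with |MN| = 20.3, N = M + 20.3·(cos 141.10°, sin 141.10°) = (16.271, 45.726). The perpendicularity gives NU at right angles to MN; with |NU| = 9.3 on the right of MN, U = N + 9.3·(0.62796, 0.77824) = (22.111, 52.963). Then |HU| = |U − H| = 57.393.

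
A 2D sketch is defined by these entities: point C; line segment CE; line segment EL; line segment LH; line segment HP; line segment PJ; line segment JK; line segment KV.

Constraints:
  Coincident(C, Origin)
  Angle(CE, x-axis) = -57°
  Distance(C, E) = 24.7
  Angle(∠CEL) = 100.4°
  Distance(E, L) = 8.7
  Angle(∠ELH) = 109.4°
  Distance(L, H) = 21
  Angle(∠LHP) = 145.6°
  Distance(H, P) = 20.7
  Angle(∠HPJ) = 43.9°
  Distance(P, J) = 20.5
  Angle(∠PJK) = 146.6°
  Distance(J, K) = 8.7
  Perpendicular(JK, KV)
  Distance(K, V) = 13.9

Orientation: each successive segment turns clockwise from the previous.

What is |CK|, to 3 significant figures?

12.4

C is at the origin; CE runs at -57.0° with length 24.7, so E = (13.5, -20.7). ∠CEL = 100.4° gives EL at -137° from the x-axis; with |EL| = 8.7, L = (7.13, -26.7). ∠ELH = 109.4° gives LH at 153° from the x-axis; with |LH| = 21.0, H = (-11.5, -17.1). ∠LHP = 145.6° gives HP at 118° from the x-axis; with |HP| = 20.7, P = (-21.4, 1.11). ∠HPJ = 43.9° gives PJ at -17.7° from the x-axis; with |PJ| = 20.5, J = (-1.86, -5.12). ∠PJK = 146.6° gives JK at -51.1° from the x-axis; with |JK| = 8.7, K = (3.60, -11.9). Then |CK| = |K − C| = 12.4.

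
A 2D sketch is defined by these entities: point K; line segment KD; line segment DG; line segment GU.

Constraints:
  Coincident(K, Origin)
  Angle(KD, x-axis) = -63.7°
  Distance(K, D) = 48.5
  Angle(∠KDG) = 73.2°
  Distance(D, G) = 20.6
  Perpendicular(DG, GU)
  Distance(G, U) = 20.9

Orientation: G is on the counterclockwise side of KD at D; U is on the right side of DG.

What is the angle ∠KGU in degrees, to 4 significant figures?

171.9°

K is at the origin; KD runs at -63.7° with length 48.5, so D = 48.5·(cos -63.7°, sin -63.7°) = (21.49, -43.48). ∠KDG = 73.2°, so DG runs at -63.7° + (180° − 73.2°) = 43.10° from the x-axis; with |DG| = 20.6, G = D + 20.6·(cos 43.10°, sin 43.10°) = (36.53, -29.40). DG is perpendicular to GU; with |GU| = 20.9 on the right of DG, U = G + 20.9·(0.6833, -0.7302) = (50.81, -44.66). Then cos ∠KGU = GK·GU / (|GK||GU|), giving 171.9°.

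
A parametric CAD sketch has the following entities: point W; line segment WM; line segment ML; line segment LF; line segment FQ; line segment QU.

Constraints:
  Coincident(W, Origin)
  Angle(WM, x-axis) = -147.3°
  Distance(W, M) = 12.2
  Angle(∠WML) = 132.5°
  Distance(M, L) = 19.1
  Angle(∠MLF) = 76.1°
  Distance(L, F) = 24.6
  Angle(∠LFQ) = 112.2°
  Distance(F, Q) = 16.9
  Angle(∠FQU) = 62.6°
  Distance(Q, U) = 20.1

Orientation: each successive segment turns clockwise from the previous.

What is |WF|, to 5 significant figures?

26.094

W is at the origin; WM runs at -147.3° with length 12.2, so M = (-10.266, -6.5909). ∠WML = 132.5° gives ML at 165.20° from the x-axis; with |ML| = 19.1, L = (-28.733, -1.7119). ∠MLF = 76.1° gives LF at 61.300° from the x-axis; with |LF| = 24.6, F = (-16.919, 19.866). Then |WF| = |F − W| = 26.094.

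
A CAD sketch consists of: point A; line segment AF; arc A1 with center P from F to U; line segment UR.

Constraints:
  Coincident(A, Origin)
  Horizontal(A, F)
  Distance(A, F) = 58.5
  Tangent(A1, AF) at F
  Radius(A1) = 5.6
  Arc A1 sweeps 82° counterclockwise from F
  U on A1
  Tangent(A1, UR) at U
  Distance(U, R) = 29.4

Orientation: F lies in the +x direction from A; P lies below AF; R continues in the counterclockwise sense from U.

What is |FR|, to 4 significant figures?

35.28

On A1, F sits at bearing 90° from P; an 82° counterclockwise sweep puts U at bearing 172°, so U = P + 5.6·(cos 172°, sin 172°) = (52.95, -4.821). The tangent condition forces PU to be normal to UR, so UR runs along (−sin 172°, cos 172°); with |UR| = 29.4, R = (48.86, -33.93). Then |FR| = |R − F| = 35.28.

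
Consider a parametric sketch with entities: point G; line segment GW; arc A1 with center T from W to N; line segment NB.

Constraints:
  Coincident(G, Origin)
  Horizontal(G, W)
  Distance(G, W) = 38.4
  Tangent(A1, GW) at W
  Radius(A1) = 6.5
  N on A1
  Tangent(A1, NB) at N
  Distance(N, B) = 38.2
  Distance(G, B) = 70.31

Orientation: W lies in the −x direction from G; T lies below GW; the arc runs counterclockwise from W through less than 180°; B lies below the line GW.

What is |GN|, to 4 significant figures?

44.69

Checks: |TN| = 6.500 ✓; ∠(TN, NB) = 90.00° ✓; |NB| = 38.20 ✓; |GB| = 70.31 ✓.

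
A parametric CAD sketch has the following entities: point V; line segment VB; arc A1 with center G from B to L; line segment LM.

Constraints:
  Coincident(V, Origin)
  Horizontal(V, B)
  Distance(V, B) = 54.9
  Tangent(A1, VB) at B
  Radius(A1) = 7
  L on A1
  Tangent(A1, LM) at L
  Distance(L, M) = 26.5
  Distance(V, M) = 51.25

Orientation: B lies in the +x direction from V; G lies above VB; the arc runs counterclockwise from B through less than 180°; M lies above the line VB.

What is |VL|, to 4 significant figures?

61.02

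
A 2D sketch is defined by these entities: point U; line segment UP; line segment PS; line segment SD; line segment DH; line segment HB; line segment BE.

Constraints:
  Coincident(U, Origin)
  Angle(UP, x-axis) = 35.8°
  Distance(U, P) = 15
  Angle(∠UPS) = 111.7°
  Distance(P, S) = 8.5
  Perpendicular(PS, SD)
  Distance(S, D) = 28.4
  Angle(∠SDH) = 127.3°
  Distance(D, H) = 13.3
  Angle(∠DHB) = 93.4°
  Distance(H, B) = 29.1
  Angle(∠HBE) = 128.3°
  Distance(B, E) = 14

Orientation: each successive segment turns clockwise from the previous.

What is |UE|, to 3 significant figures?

18.5

U is at the origin; UP runs at 35.8° with length 15.0, so P = (12.2, 8.77). ∠UPS = 111.7° gives PS at -32.5° from the x-axis; with |PS| = 8.5, S = (19.3, 4.21). PS is perpendicular to SD, so SD runs at -122°; with |SD| = 28.4, D = (4.08, -19.7). ∠SDH = 127.3° gives DH at -175° from the x-axis; with |DH| = 13.3, H = (-9.18, -20.9). ∠DHB = 93.4° gives HB at 98.2° from the x-axis; with |HB| = 29.1, B = (-13.3, 7.94). ∠HBE = 128.3° gives BE at 46.5° from the x-axis; with |BE| = 14.0, E = (-3.69, 18.1). Then |UE| = |E − U| = 18.5.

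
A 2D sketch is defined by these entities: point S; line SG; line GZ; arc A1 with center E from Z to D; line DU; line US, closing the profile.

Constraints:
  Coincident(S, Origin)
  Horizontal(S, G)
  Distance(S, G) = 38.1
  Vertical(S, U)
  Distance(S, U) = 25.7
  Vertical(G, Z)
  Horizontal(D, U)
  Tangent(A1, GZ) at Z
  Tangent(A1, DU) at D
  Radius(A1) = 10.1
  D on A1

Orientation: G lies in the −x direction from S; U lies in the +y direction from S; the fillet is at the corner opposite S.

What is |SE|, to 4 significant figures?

32.05

S and U share the same x with |SU| = 25.7 and U on the +y side, so U = (0.000, 25.70). The virtual corner opposite S is at (-38.10, 25.70). Tangency of A1 to GZ means the radius EZ is perpendicular to GZ and tangency of A1 to DU means the radius ED is perpendicular to DU, with radius 10.1, so the center E sits 10.1 in from both sides at E = (-28.00, 15.60). Then |SE| = |E − S| = 32.05.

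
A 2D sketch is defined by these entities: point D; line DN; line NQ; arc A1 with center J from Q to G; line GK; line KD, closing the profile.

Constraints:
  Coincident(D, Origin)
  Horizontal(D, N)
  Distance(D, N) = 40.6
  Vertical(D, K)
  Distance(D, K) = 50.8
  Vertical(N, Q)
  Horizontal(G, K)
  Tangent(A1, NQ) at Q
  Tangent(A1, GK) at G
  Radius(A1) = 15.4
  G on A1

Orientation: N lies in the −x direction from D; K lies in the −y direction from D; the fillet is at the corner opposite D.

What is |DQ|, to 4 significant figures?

53.87

The virtual corner opposite D is at (-40.60, -50.80). Since A1 is tangent to NQ there, JQ ⟂ NQ and tangency of A1 to GK means the radius JG is perpendicular to GK, with radius 15.4, so the center J sits 15.4 in from both sides at J = (-25.20, -35.40). That places the tangent points at Q = (-40.60, -35.40) on NQ and G = (-25.20, -50.80) on GK. Then |DQ| = |Q − D| = 53.87.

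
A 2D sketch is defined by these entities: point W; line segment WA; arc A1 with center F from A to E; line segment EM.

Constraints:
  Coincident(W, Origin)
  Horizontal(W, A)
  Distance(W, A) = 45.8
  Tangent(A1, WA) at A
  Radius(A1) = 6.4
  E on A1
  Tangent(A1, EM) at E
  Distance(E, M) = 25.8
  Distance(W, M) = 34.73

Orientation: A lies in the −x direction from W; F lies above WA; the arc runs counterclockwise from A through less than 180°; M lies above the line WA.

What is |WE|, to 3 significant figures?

40.7

Checks: |FE| = 6.400 ✓; ∠(FE, EM) = 90.00° ✓; |EM| = 25.80 ✓; |WM| = 34.73 ✓.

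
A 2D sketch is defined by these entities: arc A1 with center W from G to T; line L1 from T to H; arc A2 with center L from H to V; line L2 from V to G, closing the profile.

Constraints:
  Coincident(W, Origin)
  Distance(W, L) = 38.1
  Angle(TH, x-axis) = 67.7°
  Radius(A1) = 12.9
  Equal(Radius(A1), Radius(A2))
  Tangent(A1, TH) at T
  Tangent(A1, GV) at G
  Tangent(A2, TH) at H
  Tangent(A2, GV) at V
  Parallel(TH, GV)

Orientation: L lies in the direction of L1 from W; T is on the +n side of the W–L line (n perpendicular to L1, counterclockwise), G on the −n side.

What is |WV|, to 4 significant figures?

40.22

The slot axis is L1's direction at 67.7°, so u = (cos 67.7°, sin 67.7°) = (0.3795, 0.9252) and n = (−sin 67.7°, cos 67.7°) = (-0.9252, 0.3795). W is at the origin and L lies 38.1 along u from W, so L = 38.1·u = (14.46, 35.25). Tangency of A1 to both parallel lines with radius 12.9 puts T and G at W ± 12.9·n: T = (-11.94, 4.895), G = (11.94, -4.895). Equal radii place H and V the same way about L: H = L + 12.9·n = (2.522, 40.15), V = L − 12.9·n = (26.39, 30.36). Then |WV| = |V − W| = 40.22.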